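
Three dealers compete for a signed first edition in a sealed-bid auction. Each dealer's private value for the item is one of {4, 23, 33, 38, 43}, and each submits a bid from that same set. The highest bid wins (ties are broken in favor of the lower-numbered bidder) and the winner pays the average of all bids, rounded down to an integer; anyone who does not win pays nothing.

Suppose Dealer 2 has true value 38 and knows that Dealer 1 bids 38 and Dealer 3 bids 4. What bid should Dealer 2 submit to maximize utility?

Bid 4: loses, pays 0, utility 0.
Bid 23: loses, pays 0, utility 0.
Bid 33: loses, pays 0, utility 0.
Bid 38: loses, pays 0, utility 0.
Bid 43: wins, pays 28, utility 38 - 28 = 10.
The best choice is 43 with utility 10.

43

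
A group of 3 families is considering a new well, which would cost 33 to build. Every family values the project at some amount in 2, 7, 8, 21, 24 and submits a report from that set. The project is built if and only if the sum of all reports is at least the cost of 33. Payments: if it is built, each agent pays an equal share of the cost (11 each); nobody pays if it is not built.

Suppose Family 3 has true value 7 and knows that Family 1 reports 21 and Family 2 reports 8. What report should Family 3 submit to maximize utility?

2

Report 2: project not built, utility 0.
Report 7: project built, pays 11, utility 7 - 11 = -4.
Report 8: project built, pays 11, utility 7 - 11 = -4.
Report 21: project built, pays 11, utility 7 - 11 = -4.
Report 24: project built, pays 11, utility 7 - 11 = -4.
The best choice is 2 with utility 0.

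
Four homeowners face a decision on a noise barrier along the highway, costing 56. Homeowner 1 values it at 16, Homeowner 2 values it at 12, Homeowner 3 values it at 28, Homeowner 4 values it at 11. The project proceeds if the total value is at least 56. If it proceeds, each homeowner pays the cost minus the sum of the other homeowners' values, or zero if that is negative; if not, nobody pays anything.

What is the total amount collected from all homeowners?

Total value 67 ≥ cost 56, so it is built.
Homeowner 1: others sum to 51; max(0, 56 - 51) = 5.
Homeowner 2: others sum to 55; max(0, 56 - 55) = 1.
Homeowner 3: others sum to 39; max(0, 56 - 39) = 17.
Homeowner 4: others sum to 56; max(0, 56 - 56) = 0.
Total collected = 5 + 1 + 17 + 0 = 23.

23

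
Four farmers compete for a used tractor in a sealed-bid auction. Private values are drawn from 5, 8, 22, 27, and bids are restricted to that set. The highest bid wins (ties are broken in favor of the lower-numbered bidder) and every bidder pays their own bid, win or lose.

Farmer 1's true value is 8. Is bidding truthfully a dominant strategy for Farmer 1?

Consider the case where Farmer 2 bids 5, Farmer 3 bids 5 and Farmer 4 bids 5.
Truthful bid 8: wins, pays 8, utility 8 - 8 = 0.
Bid 5 instead: wins, pays 5, utility 8 - 5 = 3.
Since 3 > 0, bidding 5 is strictly better here, so truthful bidding is not dominant.

No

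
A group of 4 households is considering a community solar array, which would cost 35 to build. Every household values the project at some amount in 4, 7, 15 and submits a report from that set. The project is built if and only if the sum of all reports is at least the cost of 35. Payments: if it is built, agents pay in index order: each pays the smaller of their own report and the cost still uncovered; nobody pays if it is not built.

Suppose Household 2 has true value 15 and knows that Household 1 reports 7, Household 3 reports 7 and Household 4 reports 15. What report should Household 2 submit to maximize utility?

Report 4: project not built, utility 0.
Report 7: project built, pays 7, utility 15 - 7 = 8.
Report 15: project built, pays 15, utility 15 - 15 = 0.
The best choice is 7 with utility 8.

7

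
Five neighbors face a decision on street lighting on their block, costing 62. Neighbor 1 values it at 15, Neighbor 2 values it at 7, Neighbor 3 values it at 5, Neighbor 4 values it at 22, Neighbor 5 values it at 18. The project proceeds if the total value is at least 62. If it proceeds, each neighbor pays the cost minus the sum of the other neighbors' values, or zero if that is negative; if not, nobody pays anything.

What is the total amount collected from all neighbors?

Total value 67 ≥ cost 62, so it is built.
Neighbor 1: others sum to 52; max(0, 62 - 52) = 10.
Neighbor 2: others sum to 60; max(0, 62 - 60) = 2.
Neighbor 3: others sum to 62; max(0, 62 - 62) = 0.
Neighbor 4: others sum to 45; max(0, 62 - 45) = 17.
Neighbor 5: others sum to 49; max(0, 62 - 49) = 13.
Total collected = 10 + 2 + 0 + 17 + 13 = 42.

42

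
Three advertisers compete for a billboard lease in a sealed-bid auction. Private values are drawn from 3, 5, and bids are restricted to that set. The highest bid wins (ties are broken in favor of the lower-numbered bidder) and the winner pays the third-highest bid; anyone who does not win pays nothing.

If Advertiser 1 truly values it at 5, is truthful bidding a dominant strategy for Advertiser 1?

Check each profile of the others' bids and compare truth against every alternative bid.
Others bid (3, 5): truth gives 2, best alternative gives 0.
Others bid (5, 3): truth gives 2, best alternative gives 0.
Others bid (3, 3): truth gives 2, best alternative gives 2.
Others bid (5, 5): truth gives 0, best alternative gives 0.
In every case the truthful bid is at least as good as any alternative, so it is a dominant strategy.

Yes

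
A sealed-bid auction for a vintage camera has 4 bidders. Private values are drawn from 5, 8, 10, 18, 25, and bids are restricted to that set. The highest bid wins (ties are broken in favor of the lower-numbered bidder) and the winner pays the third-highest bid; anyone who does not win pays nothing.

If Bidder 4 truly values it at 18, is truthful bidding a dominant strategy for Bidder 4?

No

Consider the case where Bidder 1 bids 5, Bidder 2 bids 5 and Bidder 3 bids 18.
Truthful bid 18: loses, pays 0, utility 0.
Bid 25 instead: wins, pays 5, utility 18 - 5 = 13.
Since 13 > 0, bidding 25 is strictly better here, so truthful bidding is not dominant.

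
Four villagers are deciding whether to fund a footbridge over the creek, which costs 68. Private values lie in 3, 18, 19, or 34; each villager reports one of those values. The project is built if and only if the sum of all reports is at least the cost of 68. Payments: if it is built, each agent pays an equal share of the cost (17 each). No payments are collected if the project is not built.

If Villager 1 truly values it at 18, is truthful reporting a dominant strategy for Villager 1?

No

Consider the case where Villager 2 reports 3, Villager 3 reports 3 and Villager 4 reports 34.
Truthful report 18: project not built, utility 0.
Report 34 instead: project built, pays 17, utility 18 - 17 = 1.
Since 1 > 0, reporting 34 is strictly better here, so truthful reporting is not dominant.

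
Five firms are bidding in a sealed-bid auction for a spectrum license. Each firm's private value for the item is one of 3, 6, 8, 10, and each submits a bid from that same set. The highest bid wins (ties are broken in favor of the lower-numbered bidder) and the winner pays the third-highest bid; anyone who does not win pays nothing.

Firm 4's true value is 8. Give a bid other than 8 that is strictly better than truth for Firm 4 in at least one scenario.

Suppose Firm 1 bids 3, Firm 2 bids 3, Firm 3 bids 3 and Firm 5 bids 10.
Bid 8: loses, pays 0, utility 0.
Bid 10: wins, pays 3, utility 8 - 3 = 5.
So bidding 10 beats truth here (5 > 0).

10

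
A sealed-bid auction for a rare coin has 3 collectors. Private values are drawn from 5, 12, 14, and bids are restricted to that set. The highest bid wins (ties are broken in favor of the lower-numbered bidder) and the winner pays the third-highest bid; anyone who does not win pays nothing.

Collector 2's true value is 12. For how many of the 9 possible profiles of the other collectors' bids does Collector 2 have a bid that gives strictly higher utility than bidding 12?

2

Others bid (5, 14): truth gives 0; bid 14 gives 7 > 0. Violating.
Others bid (12, 5): truth gives 0; bid 14 gives 7 > 0. Violating.
Others bid (5, 5): truth gives 7; no alternative beats it.
Others bid (5, 12): truth gives 7; no alternative beats it.
(Checking all 9 profiles: 2 have a profitable deviation, 7 do not.)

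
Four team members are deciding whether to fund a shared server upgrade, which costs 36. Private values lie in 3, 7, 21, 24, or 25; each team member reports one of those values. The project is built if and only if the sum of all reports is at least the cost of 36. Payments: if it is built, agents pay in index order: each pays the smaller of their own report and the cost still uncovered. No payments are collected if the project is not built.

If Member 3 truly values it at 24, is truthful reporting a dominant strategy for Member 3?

Consider the case where Member 1 reports 3, Member 2 reports 3 and Member 4 reports 21.
Truthful report 24: project built, pays 24, utility 24 - 24 = 0.
Report 21 instead: project built, pays 21, utility 24 - 21 = 3.
Since 3 > 0, reporting 21 is strictly better here, so truthful reporting is not dominant.

No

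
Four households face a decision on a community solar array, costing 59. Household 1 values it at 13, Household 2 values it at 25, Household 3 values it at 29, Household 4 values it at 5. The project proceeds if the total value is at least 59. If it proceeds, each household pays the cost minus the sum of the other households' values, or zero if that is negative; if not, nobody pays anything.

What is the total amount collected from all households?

Total value 72 ≥ cost 59, so it is built.
Household 1: others sum to 59; max(0, 59 - 59) = 0.
Household 2: others sum to 47; max(0, 59 - 47) = 12.
Household 3: others sum to 43; max(0, 59 - 43) = 16.
Household 4: others sum to 67; max(0, 59 - 67) = 0.
Total collected = 0 + 12 + 16 + 0 = 28.

28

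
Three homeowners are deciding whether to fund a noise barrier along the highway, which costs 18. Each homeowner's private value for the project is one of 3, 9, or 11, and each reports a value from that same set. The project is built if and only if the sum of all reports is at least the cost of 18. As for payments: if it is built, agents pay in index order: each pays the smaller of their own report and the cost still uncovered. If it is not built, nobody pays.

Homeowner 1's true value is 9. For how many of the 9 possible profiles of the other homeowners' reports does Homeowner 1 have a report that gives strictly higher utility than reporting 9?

Others report (9, 9): truth gives 0; report 3 gives 6 > 0. Violating.
Others report (9, 11): truth gives 0; report 3 gives 6 > 0. Violating.
Others report (11, 9): truth gives 0; report 3 gives 6 > 0. Violating.
Others report (11, 11): truth gives 0; report 3 gives 6 > 0. Violating.
Others report (3, 3): truth gives 0; no alternative beats it.
Others report (3, 9): truth gives 0; no alternative beats it.
(Checking all 9 profiles: 4 have a profitable deviation, 5 do not.)

4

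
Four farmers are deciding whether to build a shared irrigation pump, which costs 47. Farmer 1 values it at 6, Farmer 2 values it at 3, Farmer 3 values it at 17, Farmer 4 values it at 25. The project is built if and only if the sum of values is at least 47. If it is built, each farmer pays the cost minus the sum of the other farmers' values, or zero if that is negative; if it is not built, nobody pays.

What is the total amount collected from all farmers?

36

Total value 51 ≥ cost 47, so it is built.
Farmer 1: others sum to 45; max(0, 47 - 45) = 2.
Farmer 2: others sum to 48; max(0, 47 - 48) = 0.
Farmer 3: others sum to 34; max(0, 47 - 34) = 13.
Farmer 4: others sum to 26; max(0, 47 - 26) = 21.
Total collected = 2 + 0 + 13 + 21 = 36.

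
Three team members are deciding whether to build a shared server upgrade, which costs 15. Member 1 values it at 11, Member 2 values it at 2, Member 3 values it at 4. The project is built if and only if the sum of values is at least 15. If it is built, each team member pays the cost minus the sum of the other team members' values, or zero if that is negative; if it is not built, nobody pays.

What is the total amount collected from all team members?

11

Total value 17 ≥ cost 15, so it is built.
Member 1: others sum to 6; max(0, 15 - 6) = 9.
Member 2: others sum to 15; max(0, 15 - 15) = 0.
Member 3: others sum to 13; max(0, 15 - 13) = 2.
Total collected = 9 + 0 + 2 = 11.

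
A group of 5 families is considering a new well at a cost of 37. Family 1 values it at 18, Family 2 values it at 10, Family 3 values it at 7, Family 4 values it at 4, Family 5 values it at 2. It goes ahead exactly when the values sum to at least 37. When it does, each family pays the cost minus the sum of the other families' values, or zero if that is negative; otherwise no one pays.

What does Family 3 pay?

Total value 41 ≥ cost 37, so the project is built.
The other families' values sum to 34.
Cost minus that sum is 37 - 34 = 3.

3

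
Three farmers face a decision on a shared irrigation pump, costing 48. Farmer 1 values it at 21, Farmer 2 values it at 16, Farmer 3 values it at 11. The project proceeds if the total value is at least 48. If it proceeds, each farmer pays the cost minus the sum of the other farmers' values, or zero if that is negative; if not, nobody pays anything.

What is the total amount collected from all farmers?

48

Total value 48 ≥ cost 48, so it is built.
Farmer 1: others sum to 27; max(0, 48 - 27) = 21.
Farmer 2: others sum to 32; max(0, 48 - 32) = 16.
Farmer 3: others sum to 37; max(0, 48 - 37) = 11.
Total collected = 21 + 16 + 11 = 48.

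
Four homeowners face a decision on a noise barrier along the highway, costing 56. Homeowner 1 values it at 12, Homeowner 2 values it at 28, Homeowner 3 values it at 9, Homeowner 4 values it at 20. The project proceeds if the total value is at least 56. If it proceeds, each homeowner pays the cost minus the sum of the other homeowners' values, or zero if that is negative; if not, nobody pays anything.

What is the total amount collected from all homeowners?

22

Total value 69 ≥ cost 56, so it is built.
Homeowner 1: others sum to 57; max(0, 56 - 57) = 0.
Homeowner 2: others sum to 41; max(0, 56 - 41) = 15.
Homeowner 3: others sum to 60; max(0, 56 - 60) = 0.
Homeowner 4: others sum to 49; max(0, 56 - 49) = 7.
Total collected = 0 + 15 + 0 + 7 = 22.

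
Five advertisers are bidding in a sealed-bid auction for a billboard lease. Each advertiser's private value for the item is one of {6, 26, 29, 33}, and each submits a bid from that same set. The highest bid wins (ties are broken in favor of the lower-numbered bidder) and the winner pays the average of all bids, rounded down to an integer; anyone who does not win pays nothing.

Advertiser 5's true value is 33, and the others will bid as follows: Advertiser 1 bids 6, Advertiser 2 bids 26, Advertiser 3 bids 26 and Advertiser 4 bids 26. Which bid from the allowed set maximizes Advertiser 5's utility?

Bid 6: loses, pays 0, utility 0.
Bid 26: loses, pays 0, utility 0.
Bid 29: wins, pays 22, utility 33 - 22 = 11.
Bid 33: wins, pays 23, utility 33 - 23 = 10.
The best choice is 29 with utility 11.

29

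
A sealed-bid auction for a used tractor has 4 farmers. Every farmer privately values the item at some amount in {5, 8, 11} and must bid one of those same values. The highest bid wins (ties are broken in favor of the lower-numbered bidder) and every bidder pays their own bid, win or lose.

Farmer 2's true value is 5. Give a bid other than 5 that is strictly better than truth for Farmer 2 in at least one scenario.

Suppose Farmer 1 bids 5, Farmer 3 bids 5 and Farmer 4 bids 5.
Bid 5: loses but pays 5, utility -5.
Bid 8: wins, pays 8, utility 5 - 8 = -3.
So bidding 8 beats truth here (-3 > -5).

8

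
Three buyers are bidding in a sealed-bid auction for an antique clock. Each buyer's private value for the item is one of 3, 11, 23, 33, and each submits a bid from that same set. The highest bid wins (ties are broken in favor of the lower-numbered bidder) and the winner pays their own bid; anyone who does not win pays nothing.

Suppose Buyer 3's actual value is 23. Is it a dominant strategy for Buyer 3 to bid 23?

No

Consider the case where Buyer 1 bids 3 and Buyer 2 bids 3.
Truthful bid 23: wins, pays 23, utility 23 - 23 = 0.
Bid 11 instead: wins, pays 11, utility 23 - 11 = 12.
Since 12 > 0, bidding 11 is strictly better here, so truthful bidding is not dominant.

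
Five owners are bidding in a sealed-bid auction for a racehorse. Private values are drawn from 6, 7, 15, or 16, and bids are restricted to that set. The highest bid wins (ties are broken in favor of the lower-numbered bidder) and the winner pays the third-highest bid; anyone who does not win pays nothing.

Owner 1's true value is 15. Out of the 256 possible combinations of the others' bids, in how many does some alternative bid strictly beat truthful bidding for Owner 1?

Others bid (6, 6, 6, 16): truth gives 0; bid 16 gives 9 > 0. Violating.
Others bid (6, 6, 7, 16): truth gives 0; bid 16 gives 8 > 0. Violating.
Others bid (6, 6, 16, 6): truth gives 0; bid 16 gives 9 > 0. Violating.
Others bid (6, 6, 16, 7): truth gives 0; bid 16 gives 8 > 0. Violating.
Others bid (6, 6, 6, 6): truth gives 9; no alternative beats it.
Others bid (6, 6, 6, 7): truth gives 9; no alternative beats it.
(Checking all 256 profiles: 32 have a profitable deviation, 224 do not.)

32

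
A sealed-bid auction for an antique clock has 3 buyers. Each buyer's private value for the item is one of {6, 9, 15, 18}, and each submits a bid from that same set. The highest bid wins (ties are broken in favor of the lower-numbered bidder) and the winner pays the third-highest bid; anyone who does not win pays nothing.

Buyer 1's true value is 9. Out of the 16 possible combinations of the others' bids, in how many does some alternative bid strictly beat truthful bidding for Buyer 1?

Others bid (6, 15): truth gives 0; bid 15 gives 3 > 0. Violating.
Others bid (6, 18): truth gives 0; bid 18 gives 3 > 0. Violating.
Others bid (15, 6): truth gives 0; bid 15 gives 3 > 0. Violating.
Others bid (18, 6): truth gives 0; bid 18 gives 3 > 0. Violating.
Others bid (6, 6): truth gives 3; no alternative beats it.
Others bid (6, 9): truth gives 3; no alternative beats it.
(Checking all 16 profiles: 4 have a profitable deviation, 12 do not.)

4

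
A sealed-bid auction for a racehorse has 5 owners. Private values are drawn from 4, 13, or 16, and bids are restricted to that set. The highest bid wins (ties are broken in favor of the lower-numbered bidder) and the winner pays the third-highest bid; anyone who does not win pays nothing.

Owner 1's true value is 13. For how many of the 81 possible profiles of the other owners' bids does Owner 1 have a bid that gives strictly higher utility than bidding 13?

4

Others bid (4, 4, 4, 16): truth gives 0; bid 16 gives 9 > 0. Violating.
Others bid (4, 4, 16, 4): truth gives 0; bid 16 gives 9 > 0. Violating.
Others bid (4, 16, 4, 4): truth gives 0; bid 16 gives 9 > 0. Violating.
Others bid (16, 4, 4, 4): truth gives 0; bid 16 gives 9 > 0. Violating.
Others bid (4, 4, 4, 4): truth gives 9; no alternative beats it.
Others bid (4, 4, 4, 13): truth gives 9; no alternative beats it.
(Checking all 81 profiles: 4 have a profitable deviation, 77 do not.)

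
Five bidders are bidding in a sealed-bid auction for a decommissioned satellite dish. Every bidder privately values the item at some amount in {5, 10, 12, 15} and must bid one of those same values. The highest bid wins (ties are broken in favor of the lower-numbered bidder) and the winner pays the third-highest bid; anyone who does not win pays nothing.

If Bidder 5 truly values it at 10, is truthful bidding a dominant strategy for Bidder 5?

No

Consider the case where Bidder 1 bids 5, Bidder 2 bids 5, Bidder 3 bids 5 and Bidder 4 bids 10.
Truthful bid 10: loses, pays 0, utility 0.
Bid 12 instead: wins, pays 5, utility 10 - 5 = 5.
Since 5 > 0, bidding 12 is strictly better here, so truthful bidding is not dominant.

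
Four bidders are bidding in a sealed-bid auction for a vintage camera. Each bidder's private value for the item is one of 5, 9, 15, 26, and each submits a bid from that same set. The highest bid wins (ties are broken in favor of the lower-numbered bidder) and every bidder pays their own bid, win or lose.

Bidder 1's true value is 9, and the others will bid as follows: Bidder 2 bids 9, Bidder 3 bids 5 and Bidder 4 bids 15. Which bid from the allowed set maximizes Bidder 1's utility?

5

Bid 5: loses but pays 5, utility -5.
Bid 9: loses but pays 9, utility -9.
Bid 15: wins, pays 15, utility 9 - 15 = -6.
Bid 26: wins, pays 26, utility 9 - 26 = -17.
The best choice is 5 with utility -5.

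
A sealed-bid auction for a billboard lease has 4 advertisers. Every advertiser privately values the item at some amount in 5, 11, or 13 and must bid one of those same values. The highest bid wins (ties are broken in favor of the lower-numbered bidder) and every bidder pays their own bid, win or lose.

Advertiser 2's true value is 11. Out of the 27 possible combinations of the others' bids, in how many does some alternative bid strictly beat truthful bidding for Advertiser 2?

23

Others bid (5, 5, 13): truth gives -11; bid 13 gives -2 > -11. Violating.
Others bid (5, 11, 13): truth gives -11; bid 13 gives -2 > -11. Violating.
Others bid (5, 13, 5): truth gives -11; bid 13 gives -2 > -11. Violating.
Others bid (5, 13, 11): truth gives -11; bid 13 gives -2 > -11. Violating.
Others bid (5, 5, 5): truth gives 0; no alternative beats it.
Others bid (5, 5, 11): truth gives 0; no alternative beats it.
(Checking all 27 profiles: 23 have a profitable deviation, 4 do not.)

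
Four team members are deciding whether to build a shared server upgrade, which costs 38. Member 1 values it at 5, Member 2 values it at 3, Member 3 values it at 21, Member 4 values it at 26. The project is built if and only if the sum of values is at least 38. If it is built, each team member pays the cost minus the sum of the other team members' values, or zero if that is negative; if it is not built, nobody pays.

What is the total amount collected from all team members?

13

Total value 55 ≥ cost 38, so it is built.
Member 1: others sum to 50; max(0, 38 - 50) = 0.
Member 2: others sum to 52; max(0, 38 - 52) = 0.
Member 3: others sum to 34; max(0, 38 - 34) = 4.
Member 4: others sum to 29; max(0, 38 - 29) = 9.
Total collected = 0 + 0 + 4 + 9 = 13.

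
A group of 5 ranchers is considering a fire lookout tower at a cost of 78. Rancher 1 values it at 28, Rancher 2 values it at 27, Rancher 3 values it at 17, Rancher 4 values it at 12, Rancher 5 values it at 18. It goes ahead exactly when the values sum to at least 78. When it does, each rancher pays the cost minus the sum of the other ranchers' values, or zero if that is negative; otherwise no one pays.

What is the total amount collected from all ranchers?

7

Total value 102 ≥ cost 78, so it is built.
Rancher 1: others sum to 74; max(0, 78 - 74) = 4.
Rancher 2: others sum to 75; max(0, 78 - 75) = 3.
Rancher 3: others sum to 85; max(0, 78 - 85) = 0.
Rancher 4: others sum to 90; max(0, 78 - 90) = 0.
Rancher 5: others sum to 84; max(0, 78 - 84) = 0.
Total collected = 4 + 3 + 0 + 0 + 0 = 7.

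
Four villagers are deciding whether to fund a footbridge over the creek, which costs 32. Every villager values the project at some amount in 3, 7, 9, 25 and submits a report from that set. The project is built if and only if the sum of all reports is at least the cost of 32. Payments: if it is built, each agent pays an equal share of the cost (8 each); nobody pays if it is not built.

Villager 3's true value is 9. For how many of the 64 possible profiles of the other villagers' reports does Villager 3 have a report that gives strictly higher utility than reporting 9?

20

Others report (3, 3, 3): truth gives 0; report 25 gives 1 > 0. Violating.
Others report (3, 3, 7): truth gives 0; report 25 gives 1 > 0. Violating.
Others report (3, 3, 9): truth gives 0; report 25 gives 1 > 0. Violating.
Others report (3, 7, 3): truth gives 0; report 25 gives 1 > 0. Violating.
Others report (3, 3, 25): truth gives 1; no alternative beats it.
Others report (3, 7, 25): truth gives 1; no alternative beats it.
(Checking all 64 profiles: 20 have a profitable deviation, 44 do not.)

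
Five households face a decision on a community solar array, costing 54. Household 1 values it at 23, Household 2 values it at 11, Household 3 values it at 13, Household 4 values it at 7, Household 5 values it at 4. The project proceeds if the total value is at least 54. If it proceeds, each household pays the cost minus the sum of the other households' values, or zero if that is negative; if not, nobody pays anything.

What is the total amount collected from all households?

Total value 58 ≥ cost 54, so it is built.
Household 1: others sum to 35; max(0, 54 - 35) = 19.
Household 2: others sum to 47; max(0, 54 - 47) = 7.
Household 3: others sum to 45; max(0, 54 - 45) = 9.
Household 4: others sum to 51; max(0, 54 - 51) = 3.
Household 5: others sum to 54; max(0, 54 - 54) = 0.
Total collected = 19 + 7 + 9 + 3 + 0 = 38.

38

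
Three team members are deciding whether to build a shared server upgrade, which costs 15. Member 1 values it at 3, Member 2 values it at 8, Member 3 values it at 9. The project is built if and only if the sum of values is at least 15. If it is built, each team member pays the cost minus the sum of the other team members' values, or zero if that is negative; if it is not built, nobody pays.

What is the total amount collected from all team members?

7

Total value 20 ≥ cost 15, so it is built.
Member 1: others sum to 17; max(0, 15 - 17) = 0.
Member 2: others sum to 12; max(0, 15 - 12) = 3.
Member 3: others sum to 11; max(0, 15 - 11) = 4.
Total collected = 0 + 3 + 4 = 7.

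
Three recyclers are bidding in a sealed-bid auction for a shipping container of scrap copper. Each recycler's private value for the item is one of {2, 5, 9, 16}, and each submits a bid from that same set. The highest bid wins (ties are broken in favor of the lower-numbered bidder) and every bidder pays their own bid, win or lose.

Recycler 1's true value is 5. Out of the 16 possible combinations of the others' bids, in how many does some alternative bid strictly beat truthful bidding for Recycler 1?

Others bid (2, 2): truth gives 0; bid 2 gives 3 > 0. Violating.
Others bid (2, 9): truth gives -5; bid 2 gives -2 > -5. Violating.
Others bid (2, 16): truth gives -5; bid 2 gives -2 > -5. Violating.
Others bid (5, 9): truth gives -5; bid 2 gives -2 > -5. Violating.
Others bid (2, 5): truth gives 0; no alternative beats it.
Others bid (5, 2): truth gives 0; no alternative beats it.
(Checking all 16 profiles: 13 have a profitable deviation, 3 do not.)

13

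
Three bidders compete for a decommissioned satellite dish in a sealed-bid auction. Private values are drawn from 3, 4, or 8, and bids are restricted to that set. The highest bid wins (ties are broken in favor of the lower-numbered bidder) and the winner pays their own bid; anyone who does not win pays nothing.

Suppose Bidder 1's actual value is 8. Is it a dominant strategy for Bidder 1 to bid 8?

No

Consider the case where Bidder 2 bids 3 and Bidder 3 bids 3.
Truthful bid 8: wins, pays 8, utility 8 - 8 = 0.
Bid 3 instead: wins, pays 3, utility 8 - 3 = 5.
Since 5 > 0, bidding 3 is strictly better here, so truthful bidding is not dominant.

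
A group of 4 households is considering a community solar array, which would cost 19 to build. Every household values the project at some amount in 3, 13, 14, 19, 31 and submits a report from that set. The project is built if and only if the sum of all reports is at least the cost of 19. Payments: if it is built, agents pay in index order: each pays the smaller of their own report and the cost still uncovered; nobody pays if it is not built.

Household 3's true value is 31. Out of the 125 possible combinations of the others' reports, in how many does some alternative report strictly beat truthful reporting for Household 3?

Others report (3, 3, 13): truth gives 18; report 3 gives 28 > 18. Violating.
Others report (3, 3, 14): truth gives 18; report 3 gives 28 > 18. Violating.
Others report (3, 3, 19): truth gives 18; report 3 gives 28 > 18. Violating.
Others report (3, 3, 31): truth gives 18; report 3 gives 28 > 18. Violating.
Others report (3, 3, 3): truth gives 18; no alternative beats it.
Others report (3, 13, 3): truth gives 28; no alternative beats it.
(Checking all 125 profiles: 4 have a profitable deviation, 121 do not.)

4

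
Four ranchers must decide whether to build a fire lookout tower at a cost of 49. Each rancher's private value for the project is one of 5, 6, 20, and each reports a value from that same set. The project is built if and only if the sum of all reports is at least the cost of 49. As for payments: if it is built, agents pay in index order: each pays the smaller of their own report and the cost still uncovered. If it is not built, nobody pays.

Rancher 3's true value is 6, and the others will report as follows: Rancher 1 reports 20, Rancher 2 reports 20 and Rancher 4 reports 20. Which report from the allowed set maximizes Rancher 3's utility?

5

Report 5: project built, pays 5, utility 6 - 5 = 1.
Report 6: project built, pays 6, utility 6 - 6 = 0.
Report 20: project built, pays 9, utility 6 - 9 = -3.
The best choice is 5 with utility 1.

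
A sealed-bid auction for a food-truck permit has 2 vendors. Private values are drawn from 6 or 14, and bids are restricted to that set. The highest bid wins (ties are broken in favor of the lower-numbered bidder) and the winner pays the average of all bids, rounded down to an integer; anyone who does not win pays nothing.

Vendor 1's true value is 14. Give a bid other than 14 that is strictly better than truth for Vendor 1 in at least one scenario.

Suppose Vendor 2 bids 6.
Bid 14: wins, pays 10, utility 14 - 10 = 4.
Bid 6: wins, pays 6, utility 14 - 6 = 8.
So bidding 6 beats truth here (8 > 4).

6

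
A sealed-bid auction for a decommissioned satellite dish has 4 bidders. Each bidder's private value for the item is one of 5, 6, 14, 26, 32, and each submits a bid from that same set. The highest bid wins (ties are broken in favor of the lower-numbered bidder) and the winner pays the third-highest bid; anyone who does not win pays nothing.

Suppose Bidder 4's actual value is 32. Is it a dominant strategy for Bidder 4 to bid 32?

Yes

Check each profile of the others' bids and compare truth against every alternative bid.
Others bid (5, 5, 26): truth gives 27, best alternative gives 0.
Others bid (5, 26, 5): truth gives 27, best alternative gives 0.
Others bid (26, 5, 5): truth gives 27, best alternative gives 0.
Others bid (5, 6, 26): truth gives 26, best alternative gives 0.
Others bid (5, 26, 6): truth gives 26, best alternative gives 0.
Others bid (6, 5, 26): truth gives 26, best alternative gives 0.
(Remaining 119 profiles checked similarly; truth is weakly best in each.)
In every case the truthful bid is at least as good as any alternative, so it is a dominant strategy.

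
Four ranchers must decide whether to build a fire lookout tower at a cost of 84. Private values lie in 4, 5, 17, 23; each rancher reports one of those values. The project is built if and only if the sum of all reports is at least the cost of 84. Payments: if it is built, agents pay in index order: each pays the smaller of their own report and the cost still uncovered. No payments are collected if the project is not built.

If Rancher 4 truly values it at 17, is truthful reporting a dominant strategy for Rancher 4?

Yes

Check each profile of the others' reports and compare truth against every alternative report.
Others report (23, 23, 23): truth gives 2, best alternative gives 2.
Others report (4, 4, 4): truth gives 0, best alternative gives 0.
Others report (4, 4, 5): truth gives 0, best alternative gives 0.
Others report (4, 4, 17): truth gives 0, best alternative gives 0.
Others report (4, 4, 23): truth gives 0, best alternative gives 0.
Others report (4, 5, 4): truth gives 0, best alternative gives 0.
(Remaining 58 profiles checked similarly; truth is weakly best in each.)
In every case the truthful report is at least as good as any alternative, so it is a dominant strategy.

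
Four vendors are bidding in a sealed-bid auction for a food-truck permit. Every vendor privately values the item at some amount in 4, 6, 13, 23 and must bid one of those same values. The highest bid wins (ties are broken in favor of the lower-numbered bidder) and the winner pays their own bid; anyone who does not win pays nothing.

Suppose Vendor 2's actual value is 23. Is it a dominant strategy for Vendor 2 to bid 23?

Consider the case where Vendor 1 bids 4, Vendor 3 bids 4 and Vendor 4 bids 4.
Truthful bid 23: wins, pays 23, utility 23 - 23 = 0.
Bid 6 instead: wins, pays 6, utility 23 - 6 = 17.
Since 17 > 0, bidding 6 is strictly better here, so truthful bidding is not dominant.

No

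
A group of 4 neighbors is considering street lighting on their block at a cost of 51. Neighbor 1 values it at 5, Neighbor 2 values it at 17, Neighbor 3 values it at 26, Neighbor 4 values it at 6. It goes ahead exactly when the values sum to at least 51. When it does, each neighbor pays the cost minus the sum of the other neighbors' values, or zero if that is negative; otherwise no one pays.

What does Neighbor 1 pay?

2

Total value 54 ≥ cost 51, so the project is built.
The other neighbors' values sum to 49.
Cost minus that sum is 51 - 49 = 2.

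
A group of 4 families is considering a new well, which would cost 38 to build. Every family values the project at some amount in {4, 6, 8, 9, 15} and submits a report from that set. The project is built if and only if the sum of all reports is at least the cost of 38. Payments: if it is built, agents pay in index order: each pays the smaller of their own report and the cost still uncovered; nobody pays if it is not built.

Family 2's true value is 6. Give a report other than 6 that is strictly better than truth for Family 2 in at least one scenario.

4

Suppose Family 1 reports 4, Family 3 reports 15 and Family 4 reports 15.
Report 6: project built, pays 6, utility 6 - 6 = 0.
Report 4: project built, pays 4, utility 6 - 4 = 2.
So reporting 4 beats truth here (2 > 0).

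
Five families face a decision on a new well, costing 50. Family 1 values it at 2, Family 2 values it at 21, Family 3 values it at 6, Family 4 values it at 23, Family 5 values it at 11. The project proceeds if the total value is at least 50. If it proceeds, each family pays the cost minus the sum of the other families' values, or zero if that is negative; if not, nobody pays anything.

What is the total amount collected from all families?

Total value 63 ≥ cost 50, so it is built.
Family 1: others sum to 61; max(0, 50 - 61) = 0.
Family 2: others sum to 42; max(0, 50 - 42) = 8.
Family 3: others sum to 57; max(0, 50 - 57) = 0.
Family 4: others sum to 40; max(0, 50 - 40) = 10.
Family 5: others sum to 52; max(0, 50 - 52) = 0.
Total collected = 0 + 8 + 0 + 10 + 0 = 18.

18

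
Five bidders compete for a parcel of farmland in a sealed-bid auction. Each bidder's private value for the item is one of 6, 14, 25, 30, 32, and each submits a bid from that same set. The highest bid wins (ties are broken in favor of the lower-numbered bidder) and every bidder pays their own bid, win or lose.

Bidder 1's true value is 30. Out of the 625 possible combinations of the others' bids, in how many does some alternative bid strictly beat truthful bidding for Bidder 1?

450

Others bid (6, 6, 6, 6): truth gives 0; bid 6 gives 24 > 0. Violating.
Others bid (6, 6, 6, 14): truth gives 0; bid 14 gives 16 > 0. Violating.
Others bid (6, 6, 6, 25): truth gives 0; bid 25 gives 5 > 0. Violating.
Others bid (6, 6, 6, 32): truth gives -30; bid 32 gives -2 > -30. Violating.
Others bid (6, 6, 6, 30): truth gives 0; no alternative beats it.
Others bid (6, 6, 14, 30): truth gives 0; no alternative beats it.
(Checking all 625 profiles: 450 have a profitable deviation, 175 do not.)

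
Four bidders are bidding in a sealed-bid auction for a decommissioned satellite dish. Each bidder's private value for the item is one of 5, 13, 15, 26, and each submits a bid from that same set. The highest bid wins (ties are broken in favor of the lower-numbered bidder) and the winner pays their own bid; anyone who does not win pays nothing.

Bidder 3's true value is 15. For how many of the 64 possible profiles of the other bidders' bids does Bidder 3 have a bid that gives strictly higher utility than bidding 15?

Others bid (5, 5, 5): truth gives 0; bid 13 gives 2 > 0. Violating.
Others bid (5, 5, 13): truth gives 0; bid 13 gives 2 > 0. Violating.
Others bid (5, 5, 15): truth gives 0; no alternative beats it.
Others bid (5, 5, 26): truth gives 0; no alternative beats it.
(Checking all 64 profiles: 2 have a profitable deviation, 62 do not.)

2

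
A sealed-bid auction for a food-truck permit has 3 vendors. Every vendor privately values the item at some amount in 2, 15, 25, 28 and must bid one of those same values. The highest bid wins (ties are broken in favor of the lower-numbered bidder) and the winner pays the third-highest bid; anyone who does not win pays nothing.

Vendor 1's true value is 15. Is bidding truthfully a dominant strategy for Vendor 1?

Consider the case where Vendor 2 bids 2 and Vendor 3 bids 25.
Truthful bid 15: loses, pays 0, utility 0.
Bid 25 instead: wins, pays 2, utility 15 - 2 = 13.
Since 13 > 0, bidding 25 is strictly better here, so truthful bidding is not dominant.

No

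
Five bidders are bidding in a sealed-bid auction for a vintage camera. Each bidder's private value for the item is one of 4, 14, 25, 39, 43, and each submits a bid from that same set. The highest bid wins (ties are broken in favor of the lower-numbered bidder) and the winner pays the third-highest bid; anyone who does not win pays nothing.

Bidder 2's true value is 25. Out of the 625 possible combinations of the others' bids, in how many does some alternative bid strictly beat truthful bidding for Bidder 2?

64

Others bid (4, 4, 4, 39): truth gives 0; bid 39 gives 21 > 0. Violating.
Others bid (4, 4, 4, 43): truth gives 0; bid 43 gives 21 > 0. Violating.
Others bid (4, 4, 14, 39): truth gives 0; bid 39 gives 11 > 0. Violating.
Others bid (4, 4, 14, 43): truth gives 0; bid 43 gives 11 > 0. Violating.
Others bid (4, 4, 4, 4): truth gives 21; no alternative beats it.
Others bid (4, 4, 4, 14): truth gives 21; no alternative beats it.
(Checking all 625 profiles: 64 have a profitable deviation, 561 do not.)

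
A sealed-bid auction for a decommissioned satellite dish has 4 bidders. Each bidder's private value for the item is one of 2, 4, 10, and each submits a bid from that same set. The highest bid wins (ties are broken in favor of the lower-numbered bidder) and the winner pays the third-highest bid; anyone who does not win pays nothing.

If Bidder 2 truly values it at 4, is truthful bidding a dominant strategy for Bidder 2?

No

Consider the case where Bidder 1 bids 2, Bidder 3 bids 2 and Bidder 4 bids 10.
Truthful bid 4: loses, pays 0, utility 0.
Bid 10 instead: wins, pays 2, utility 4 - 2 = 2.
Since 2 > 0, bidding 10 is strictly better here, so truthful bidding is not dominant.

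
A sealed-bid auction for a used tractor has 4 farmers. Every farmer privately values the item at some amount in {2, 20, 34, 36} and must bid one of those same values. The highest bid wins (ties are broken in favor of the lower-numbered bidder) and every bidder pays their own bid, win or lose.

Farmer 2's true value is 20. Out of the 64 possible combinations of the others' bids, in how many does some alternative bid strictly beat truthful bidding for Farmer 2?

Others bid (2, 2, 34): truth gives -20; bid 2 gives -2 > -20. Violating.
Others bid (2, 2, 36): truth gives -20; bid 2 gives -2 > -20. Violating.
Others bid (2, 20, 34): truth gives -20; bid 2 gives -2 > -20. Violating.
Others bid (2, 20, 36): truth gives -20; bid 2 gives -2 > -20. Violating.
Others bid (2, 2, 2): truth gives 0; no alternative beats it.
Others bid (2, 2, 20): truth gives 0; no alternative beats it.
(Checking all 64 profiles: 60 have a profitable deviation, 4 do not.)

60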